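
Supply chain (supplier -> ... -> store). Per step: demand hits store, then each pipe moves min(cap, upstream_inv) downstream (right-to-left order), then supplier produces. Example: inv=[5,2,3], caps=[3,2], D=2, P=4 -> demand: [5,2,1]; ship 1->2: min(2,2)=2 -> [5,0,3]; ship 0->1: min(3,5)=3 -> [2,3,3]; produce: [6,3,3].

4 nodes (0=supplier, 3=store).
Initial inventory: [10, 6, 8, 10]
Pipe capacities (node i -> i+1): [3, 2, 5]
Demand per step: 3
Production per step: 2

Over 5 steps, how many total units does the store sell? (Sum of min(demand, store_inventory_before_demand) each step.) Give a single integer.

Step 1: sold=3 (running total=3) -> [9 7 5 12]
Step 2: sold=3 (running total=6) -> [8 8 2 14]
Step 3: sold=3 (running total=9) -> [7 9 2 13]
Step 4: sold=3 (running total=12) -> [6 10 2 12]
Step 5: sold=3 (running total=15) -> [5 11 2 11]

Answer: 15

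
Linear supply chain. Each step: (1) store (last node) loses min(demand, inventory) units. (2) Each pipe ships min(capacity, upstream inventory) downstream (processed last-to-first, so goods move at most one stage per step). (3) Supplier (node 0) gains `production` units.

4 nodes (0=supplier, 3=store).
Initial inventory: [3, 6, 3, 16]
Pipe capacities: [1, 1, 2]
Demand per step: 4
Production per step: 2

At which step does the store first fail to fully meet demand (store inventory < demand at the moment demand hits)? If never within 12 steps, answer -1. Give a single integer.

Step 1: demand=4,sold=4 ship[2->3]=2 ship[1->2]=1 ship[0->1]=1 prod=2 -> [4 6 2 14]
Step 2: demand=4,sold=4 ship[2->3]=2 ship[1->2]=1 ship[0->1]=1 prod=2 -> [5 6 1 12]
Step 3: demand=4,sold=4 ship[2->3]=1 ship[1->2]=1 ship[0->1]=1 prod=2 -> [6 6 1 9]
Step 4: demand=4,sold=4 ship[2->3]=1 ship[1->2]=1 ship[0->1]=1 prod=2 -> [7 6 1 6]
Step 5: demand=4,sold=4 ship[2->3]=1 ship[1->2]=1 ship[0->1]=1 prod=2 -> [8 6 1 3]
Step 6: demand=4,sold=3 ship[2->3]=1 ship[1->2]=1 ship[0->1]=1 prod=2 -> [9 6 1 1]
Step 7: demand=4,sold=1 ship[2->3]=1 ship[1->2]=1 ship[0->1]=1 prod=2 -> [10 6 1 1]
Step 8: demand=4,sold=1 ship[2->3]=1 ship[1->2]=1 ship[0->1]=1 prod=2 -> [11 6 1 1]
Step 9: demand=4,sold=1 ship[2->3]=1 ship[1->2]=1 ship[0->1]=1 prod=2 -> [12 6 1 1]
Step 10: demand=4,sold=1 ship[2->3]=1 ship[1->2]=1 ship[0->1]=1 prod=2 -> [13 6 1 1]
Step 11: demand=4,sold=1 ship[2->3]=1 ship[1->2]=1 ship[0->1]=1 prod=2 -> [14 6 1 1]
Step 12: demand=4,sold=1 ship[2->3]=1 ship[1->2]=1 ship[0->1]=1 prod=2 -> [15 6 1 1]
First stockout at step 6

6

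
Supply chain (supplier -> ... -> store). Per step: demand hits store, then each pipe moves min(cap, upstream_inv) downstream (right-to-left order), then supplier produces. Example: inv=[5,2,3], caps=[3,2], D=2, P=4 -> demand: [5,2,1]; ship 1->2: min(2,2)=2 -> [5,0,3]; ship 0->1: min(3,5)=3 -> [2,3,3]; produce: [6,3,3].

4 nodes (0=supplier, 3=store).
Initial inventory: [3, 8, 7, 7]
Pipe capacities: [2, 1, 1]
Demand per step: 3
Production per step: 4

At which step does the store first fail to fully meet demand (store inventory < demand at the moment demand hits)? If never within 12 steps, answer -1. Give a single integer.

Step 1: demand=3,sold=3 ship[2->3]=1 ship[1->2]=1 ship[0->1]=2 prod=4 -> [5 9 7 5]
Step 2: demand=3,sold=3 ship[2->3]=1 ship[1->2]=1 ship[0->1]=2 prod=4 -> [7 10 7 3]
Step 3: demand=3,sold=3 ship[2->3]=1 ship[1->2]=1 ship[0->1]=2 prod=4 -> [9 11 7 1]
Step 4: demand=3,sold=1 ship[2->3]=1 ship[1->2]=1 ship[0->1]=2 prod=4 -> [11 12 7 1]
Step 5: demand=3,sold=1 ship[2->3]=1 ship[1->2]=1 ship[0->1]=2 prod=4 -> [13 13 7 1]
Step 6: demand=3,sold=1 ship[2->3]=1 ship[1->2]=1 ship[0->1]=2 prod=4 -> [15 14 7 1]
Step 7: demand=3,sold=1 ship[2->3]=1 ship[1->2]=1 ship[0->1]=2 prod=4 -> [17 15 7 1]
Step 8: demand=3,sold=1 ship[2->3]=1 ship[1->2]=1 ship[0->1]=2 prod=4 -> [19 16 7 1]
Step 9: demand=3,sold=1 ship[2->3]=1 ship[1->2]=1 ship[0->1]=2 prod=4 -> [21 17 7 1]
Step 10: demand=3,sold=1 ship[2->3]=1 ship[1->2]=1 ship[0->1]=2 prod=4 -> [23 18 7 1]
Step 11: demand=3,sold=1 ship[2->3]=1 ship[1->2]=1 ship[0->1]=2 prod=4 -> [25 19 7 1]
Step 12: demand=3,sold=1 ship[2->3]=1 ship[1->2]=1 ship[0->1]=2 prod=4 -> [27 20 7 1]
First stockout at step 4

4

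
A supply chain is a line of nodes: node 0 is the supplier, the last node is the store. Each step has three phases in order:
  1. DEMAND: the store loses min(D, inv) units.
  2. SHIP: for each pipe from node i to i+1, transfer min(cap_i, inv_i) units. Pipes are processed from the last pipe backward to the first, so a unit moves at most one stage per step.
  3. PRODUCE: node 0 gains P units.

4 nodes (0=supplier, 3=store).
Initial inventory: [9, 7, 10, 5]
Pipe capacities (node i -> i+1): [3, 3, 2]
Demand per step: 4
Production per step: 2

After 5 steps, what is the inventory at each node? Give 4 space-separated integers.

Step 1: demand=4,sold=4 ship[2->3]=2 ship[1->2]=3 ship[0->1]=3 prod=2 -> inv=[8 7 11 3]
Step 2: demand=4,sold=3 ship[2->3]=2 ship[1->2]=3 ship[0->1]=3 prod=2 -> inv=[7 7 12 2]
Step 3: demand=4,sold=2 ship[2->3]=2 ship[1->2]=3 ship[0->1]=3 prod=2 -> inv=[6 7 13 2]
Step 4: demand=4,sold=2 ship[2->3]=2 ship[1->2]=3 ship[0->1]=3 prod=2 -> inv=[5 7 14 2]
Step 5: demand=4,sold=2 ship[2->3]=2 ship[1->2]=3 ship[0->1]=3 prod=2 -> inv=[4 7 15 2]

4 7 15 2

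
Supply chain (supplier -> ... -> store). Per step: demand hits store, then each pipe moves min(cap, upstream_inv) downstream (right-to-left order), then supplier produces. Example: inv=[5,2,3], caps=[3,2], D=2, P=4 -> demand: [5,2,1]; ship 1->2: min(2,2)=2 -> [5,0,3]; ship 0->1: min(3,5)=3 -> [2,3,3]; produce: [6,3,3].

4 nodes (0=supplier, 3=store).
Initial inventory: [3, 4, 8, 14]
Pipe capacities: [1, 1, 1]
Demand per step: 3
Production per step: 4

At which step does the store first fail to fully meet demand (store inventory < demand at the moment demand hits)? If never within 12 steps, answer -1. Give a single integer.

Step 1: demand=3,sold=3 ship[2->3]=1 ship[1->2]=1 ship[0->1]=1 prod=4 -> [6 4 8 12]
Step 2: demand=3,sold=3 ship[2->3]=1 ship[1->2]=1 ship[0->1]=1 prod=4 -> [9 4 8 10]
Step 3: demand=3,sold=3 ship[2->3]=1 ship[1->2]=1 ship[0->1]=1 prod=4 -> [12 4 8 8]
Step 4: demand=3,sold=3 ship[2->3]=1 ship[1->2]=1 ship[0->1]=1 prod=4 -> [15 4 8 6]
Step 5: demand=3,sold=3 ship[2->3]=1 ship[1->2]=1 ship[0->1]=1 prod=4 -> [18 4 8 4]
Step 6: demand=3,sold=3 ship[2->3]=1 ship[1->2]=1 ship[0->1]=1 prod=4 -> [21 4 8 2]
Step 7: demand=3,sold=2 ship[2->3]=1 ship[1->2]=1 ship[0->1]=1 prod=4 -> [24 4 8 1]
Step 8: demand=3,sold=1 ship[2->3]=1 ship[1->2]=1 ship[0->1]=1 prod=4 -> [27 4 8 1]
Step 9: demand=3,sold=1 ship[2->3]=1 ship[1->2]=1 ship[0->1]=1 prod=4 -> [30 4 8 1]
Step 10: demand=3,sold=1 ship[2->3]=1 ship[1->2]=1 ship[0->1]=1 prod=4 -> [33 4 8 1]
Step 11: demand=3,sold=1 ship[2->3]=1 ship[1->2]=1 ship[0->1]=1 prod=4 -> [36 4 8 1]
Step 12: demand=3,sold=1 ship[2->3]=1 ship[1->2]=1 ship[0->1]=1 prod=4 -> [39 4 8 1]
First stockout at step 7

7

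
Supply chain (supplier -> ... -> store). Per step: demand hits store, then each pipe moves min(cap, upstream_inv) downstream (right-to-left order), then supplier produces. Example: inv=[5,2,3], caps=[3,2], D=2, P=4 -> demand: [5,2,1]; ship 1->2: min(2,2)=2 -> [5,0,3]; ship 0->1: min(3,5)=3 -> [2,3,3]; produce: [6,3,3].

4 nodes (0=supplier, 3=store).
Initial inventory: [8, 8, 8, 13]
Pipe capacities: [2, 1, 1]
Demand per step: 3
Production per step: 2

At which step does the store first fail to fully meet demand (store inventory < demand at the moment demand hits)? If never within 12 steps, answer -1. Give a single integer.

Step 1: demand=3,sold=3 ship[2->3]=1 ship[1->2]=1 ship[0->1]=2 prod=2 -> [8 9 8 11]
Step 2: demand=3,sold=3 ship[2->3]=1 ship[1->2]=1 ship[0->1]=2 prod=2 -> [8 10 8 9]
Step 3: demand=3,sold=3 ship[2->3]=1 ship[1->2]=1 ship[0->1]=2 prod=2 -> [8 11 8 7]
Step 4: demand=3,sold=3 ship[2->3]=1 ship[1->2]=1 ship[0->1]=2 prod=2 -> [8 12 8 5]
Step 5: demand=3,sold=3 ship[2->3]=1 ship[1->2]=1 ship[0->1]=2 prod=2 -> [8 13 8 3]
Step 6: demand=3,sold=3 ship[2->3]=1 ship[1->2]=1 ship[0->1]=2 prod=2 -> [8 14 8 1]
Step 7: demand=3,sold=1 ship[2->3]=1 ship[1->2]=1 ship[0->1]=2 prod=2 -> [8 15 8 1]
Step 8: demand=3,sold=1 ship[2->3]=1 ship[1->2]=1 ship[0->1]=2 prod=2 -> [8 16 8 1]
Step 9: demand=3,sold=1 ship[2->3]=1 ship[1->2]=1 ship[0->1]=2 prod=2 -> [8 17 8 1]
Step 10: demand=3,sold=1 ship[2->3]=1 ship[1->2]=1 ship[0->1]=2 prod=2 -> [8 18 8 1]
Step 11: demand=3,sold=1 ship[2->3]=1 ship[1->2]=1 ship[0->1]=2 prod=2 -> [8 19 8 1]
Step 12: demand=3,sold=1 ship[2->3]=1 ship[1->2]=1 ship[0->1]=2 prod=2 -> [8 20 8 1]
First stockout at step 7

7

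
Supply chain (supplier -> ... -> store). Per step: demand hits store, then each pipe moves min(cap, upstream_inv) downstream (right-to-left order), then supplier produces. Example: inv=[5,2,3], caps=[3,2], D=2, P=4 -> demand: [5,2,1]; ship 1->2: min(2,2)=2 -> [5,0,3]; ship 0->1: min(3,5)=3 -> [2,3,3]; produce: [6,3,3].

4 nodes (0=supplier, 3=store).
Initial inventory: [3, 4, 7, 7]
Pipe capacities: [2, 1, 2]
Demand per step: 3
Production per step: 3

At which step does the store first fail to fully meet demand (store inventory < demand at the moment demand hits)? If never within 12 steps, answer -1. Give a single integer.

Step 1: demand=3,sold=3 ship[2->3]=2 ship[1->2]=1 ship[0->1]=2 prod=3 -> [4 5 6 6]
Step 2: demand=3,sold=3 ship[2->3]=2 ship[1->2]=1 ship[0->1]=2 prod=3 -> [5 6 5 5]
Step 3: demand=3,sold=3 ship[2->3]=2 ship[1->2]=1 ship[0->1]=2 prod=3 -> [6 7 4 4]
Step 4: demand=3,sold=3 ship[2->3]=2 ship[1->2]=1 ship[0->1]=2 prod=3 -> [7 8 3 3]
Step 5: demand=3,sold=3 ship[2->3]=2 ship[1->2]=1 ship[0->1]=2 prod=3 -> [8 9 2 2]
Step 6: demand=3,sold=2 ship[2->3]=2 ship[1->2]=1 ship[0->1]=2 prod=3 -> [9 10 1 2]
Step 7: demand=3,sold=2 ship[2->3]=1 ship[1->2]=1 ship[0->1]=2 prod=3 -> [10 11 1 1]
Step 8: demand=3,sold=1 ship[2->3]=1 ship[1->2]=1 ship[0->1]=2 prod=3 -> [11 12 1 1]
Step 9: demand=3,sold=1 ship[2->3]=1 ship[1->2]=1 ship[0->1]=2 prod=3 -> [12 13 1 1]
Step 10: demand=3,sold=1 ship[2->3]=1 ship[1->2]=1 ship[0->1]=2 prod=3 -> [13 14 1 1]
Step 11: demand=3,sold=1 ship[2->3]=1 ship[1->2]=1 ship[0->1]=2 prod=3 -> [14 15 1 1]
Step 12: demand=3,sold=1 ship[2->3]=1 ship[1->2]=1 ship[0->1]=2 prod=3 -> [15 16 1 1]
First stockout at step 6

6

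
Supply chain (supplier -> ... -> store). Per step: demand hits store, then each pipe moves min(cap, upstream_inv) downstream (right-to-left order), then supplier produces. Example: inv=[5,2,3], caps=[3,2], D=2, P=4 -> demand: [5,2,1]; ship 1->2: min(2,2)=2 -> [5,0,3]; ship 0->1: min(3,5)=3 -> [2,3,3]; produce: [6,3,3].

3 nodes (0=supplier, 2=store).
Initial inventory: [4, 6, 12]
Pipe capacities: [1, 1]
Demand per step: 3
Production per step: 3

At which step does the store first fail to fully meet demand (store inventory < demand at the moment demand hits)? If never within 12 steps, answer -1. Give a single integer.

Step 1: demand=3,sold=3 ship[1->2]=1 ship[0->1]=1 prod=3 -> [6 6 10]
Step 2: demand=3,sold=3 ship[1->2]=1 ship[0->1]=1 prod=3 -> [8 6 8]
Step 3: demand=3,sold=3 ship[1->2]=1 ship[0->1]=1 prod=3 -> [10 6 6]
Step 4: demand=3,sold=3 ship[1->2]=1 ship[0->1]=1 prod=3 -> [12 6 4]
Step 5: demand=3,sold=3 ship[1->2]=1 ship[0->1]=1 prod=3 -> [14 6 2]
Step 6: demand=3,sold=2 ship[1->2]=1 ship[0->1]=1 prod=3 -> [16 6 1]
Step 7: demand=3,sold=1 ship[1->2]=1 ship[0->1]=1 prod=3 -> [18 6 1]
Step 8: demand=3,sold=1 ship[1->2]=1 ship[0->1]=1 prod=3 -> [20 6 1]
Step 9: demand=3,sold=1 ship[1->2]=1 ship[0->1]=1 prod=3 -> [22 6 1]
Step 10: demand=3,sold=1 ship[1->2]=1 ship[0->1]=1 prod=3 -> [24 6 1]
Step 11: demand=3,sold=1 ship[1->2]=1 ship[0->1]=1 prod=3 -> [26 6 1]
Step 12: demand=3,sold=1 ship[1->2]=1 ship[0->1]=1 prod=3 -> [28 6 1]
First stockout at step 6

6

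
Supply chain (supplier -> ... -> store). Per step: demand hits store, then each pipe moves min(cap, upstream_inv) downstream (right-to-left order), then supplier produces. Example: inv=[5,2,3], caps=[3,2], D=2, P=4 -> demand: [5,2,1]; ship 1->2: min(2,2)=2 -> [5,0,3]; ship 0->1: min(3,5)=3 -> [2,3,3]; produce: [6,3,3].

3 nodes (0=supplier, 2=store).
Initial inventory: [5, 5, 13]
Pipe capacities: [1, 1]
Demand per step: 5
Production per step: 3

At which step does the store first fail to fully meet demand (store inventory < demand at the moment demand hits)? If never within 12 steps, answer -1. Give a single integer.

Step 1: demand=5,sold=5 ship[1->2]=1 ship[0->1]=1 prod=3 -> [7 5 9]
Step 2: demand=5,sold=5 ship[1->2]=1 ship[0->1]=1 prod=3 -> [9 5 5]
Step 3: demand=5,sold=5 ship[1->2]=1 ship[0->1]=1 prod=3 -> [11 5 1]
Step 4: demand=5,sold=1 ship[1->2]=1 ship[0->1]=1 prod=3 -> [13 5 1]
Step 5: demand=5,sold=1 ship[1->2]=1 ship[0->1]=1 prod=3 -> [15 5 1]
Step 6: demand=5,sold=1 ship[1->2]=1 ship[0->1]=1 prod=3 -> [17 5 1]
Step 7: demand=5,sold=1 ship[1->2]=1 ship[0->1]=1 prod=3 -> [19 5 1]
Step 8: demand=5,sold=1 ship[1->2]=1 ship[0->1]=1 prod=3 -> [21 5 1]
Step 9: demand=5,sold=1 ship[1->2]=1 ship[0->1]=1 prod=3 -> [23 5 1]
Step 10: demand=5,sold=1 ship[1->2]=1 ship[0->1]=1 prod=3 -> [25 5 1]
Step 11: demand=5,sold=1 ship[1->2]=1 ship[0->1]=1 prod=3 -> [27 5 1]
Step 12: demand=5,sold=1 ship[1->2]=1 ship[0->1]=1 prod=3 -> [29 5 1]
First stockout at step 4

4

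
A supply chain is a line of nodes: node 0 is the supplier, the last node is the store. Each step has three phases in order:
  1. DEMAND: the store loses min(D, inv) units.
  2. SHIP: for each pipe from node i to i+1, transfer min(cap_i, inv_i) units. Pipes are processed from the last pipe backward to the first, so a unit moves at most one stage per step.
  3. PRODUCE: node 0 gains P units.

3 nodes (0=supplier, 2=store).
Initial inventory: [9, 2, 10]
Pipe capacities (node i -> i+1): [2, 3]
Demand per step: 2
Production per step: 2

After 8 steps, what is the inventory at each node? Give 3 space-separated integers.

Step 1: demand=2,sold=2 ship[1->2]=2 ship[0->1]=2 prod=2 -> inv=[9 2 10]
Step 2: demand=2,sold=2 ship[1->2]=2 ship[0->1]=2 prod=2 -> inv=[9 2 10]
Step 3: demand=2,sold=2 ship[1->2]=2 ship[0->1]=2 prod=2 -> inv=[9 2 10]
Step 4: demand=2,sold=2 ship[1->2]=2 ship[0->1]=2 prod=2 -> inv=[9 2 10]
Step 5: demand=2,sold=2 ship[1->2]=2 ship[0->1]=2 prod=2 -> inv=[9 2 10]
Step 6: demand=2,sold=2 ship[1->2]=2 ship[0->1]=2 prod=2 -> inv=[9 2 10]
Step 7: demand=2,sold=2 ship[1->2]=2 ship[0->1]=2 prod=2 -> inv=[9 2 10]
Step 8: demand=2,sold=2 ship[1->2]=2 ship[0->1]=2 prod=2 -> inv=[9 2 10]

9 2 10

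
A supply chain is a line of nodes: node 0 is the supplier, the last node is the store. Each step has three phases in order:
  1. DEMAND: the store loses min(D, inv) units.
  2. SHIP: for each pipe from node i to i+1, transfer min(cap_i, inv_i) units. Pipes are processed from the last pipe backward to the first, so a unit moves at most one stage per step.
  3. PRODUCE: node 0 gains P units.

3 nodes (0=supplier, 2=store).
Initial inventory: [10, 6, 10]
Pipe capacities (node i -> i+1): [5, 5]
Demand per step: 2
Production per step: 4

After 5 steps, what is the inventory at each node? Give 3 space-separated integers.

Step 1: demand=2,sold=2 ship[1->2]=5 ship[0->1]=5 prod=4 -> inv=[9 6 13]
Step 2: demand=2,sold=2 ship[1->2]=5 ship[0->1]=5 prod=4 -> inv=[8 6 16]
Step 3: demand=2,sold=2 ship[1->2]=5 ship[0->1]=5 prod=4 -> inv=[7 6 19]
Step 4: demand=2,sold=2 ship[1->2]=5 ship[0->1]=5 prod=4 -> inv=[6 6 22]
Step 5: demand=2,sold=2 ship[1->2]=5 ship[0->1]=5 prod=4 -> inv=[5 6 25]

5 6 25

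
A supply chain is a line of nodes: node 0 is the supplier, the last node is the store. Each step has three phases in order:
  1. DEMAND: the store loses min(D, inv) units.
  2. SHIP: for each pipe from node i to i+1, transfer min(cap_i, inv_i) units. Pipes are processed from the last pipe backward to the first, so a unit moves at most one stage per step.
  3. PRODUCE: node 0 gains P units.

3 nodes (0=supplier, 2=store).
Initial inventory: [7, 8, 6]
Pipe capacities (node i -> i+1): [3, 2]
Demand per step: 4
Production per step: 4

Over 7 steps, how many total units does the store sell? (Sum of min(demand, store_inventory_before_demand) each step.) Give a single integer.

Step 1: sold=4 (running total=4) -> [8 9 4]
Step 2: sold=4 (running total=8) -> [9 10 2]
Step 3: sold=2 (running total=10) -> [10 11 2]
Step 4: sold=2 (running total=12) -> [11 12 2]
Step 5: sold=2 (running total=14) -> [12 13 2]
Step 6: sold=2 (running total=16) -> [13 14 2]
Step 7: sold=2 (running total=18) -> [14 15 2]

Answer: 18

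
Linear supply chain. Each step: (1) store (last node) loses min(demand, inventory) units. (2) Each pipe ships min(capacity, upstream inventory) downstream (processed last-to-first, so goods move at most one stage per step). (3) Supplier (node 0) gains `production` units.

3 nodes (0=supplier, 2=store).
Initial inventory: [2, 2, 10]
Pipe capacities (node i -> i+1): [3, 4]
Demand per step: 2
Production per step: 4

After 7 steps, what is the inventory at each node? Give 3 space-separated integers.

Step 1: demand=2,sold=2 ship[1->2]=2 ship[0->1]=2 prod=4 -> inv=[4 2 10]
Step 2: demand=2,sold=2 ship[1->2]=2 ship[0->1]=3 prod=4 -> inv=[5 3 10]
Step 3: demand=2,sold=2 ship[1->2]=3 ship[0->1]=3 prod=4 -> inv=[6 3 11]
Step 4: demand=2,sold=2 ship[1->2]=3 ship[0->1]=3 prod=4 -> inv=[7 3 12]
Step 5: demand=2,sold=2 ship[1->2]=3 ship[0->1]=3 prod=4 -> inv=[8 3 13]
Step 6: demand=2,sold=2 ship[1->2]=3 ship[0->1]=3 prod=4 -> inv=[9 3 14]
Step 7: demand=2,sold=2 ship[1->2]=3 ship[0->1]=3 prod=4 -> inv=[10 3 15]

10 3 15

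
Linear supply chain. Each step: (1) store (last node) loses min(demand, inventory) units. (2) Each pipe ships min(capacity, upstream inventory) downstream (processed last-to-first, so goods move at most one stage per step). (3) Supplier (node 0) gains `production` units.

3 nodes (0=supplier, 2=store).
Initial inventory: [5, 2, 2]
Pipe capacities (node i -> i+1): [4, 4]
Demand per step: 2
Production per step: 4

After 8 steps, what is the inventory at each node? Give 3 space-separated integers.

Step 1: demand=2,sold=2 ship[1->2]=2 ship[0->1]=4 prod=4 -> inv=[5 4 2]
Step 2: demand=2,sold=2 ship[1->2]=4 ship[0->1]=4 prod=4 -> inv=[5 4 4]
Step 3: demand=2,sold=2 ship[1->2]=4 ship[0->1]=4 prod=4 -> inv=[5 4 6]
Step 4: demand=2,sold=2 ship[1->2]=4 ship[0->1]=4 prod=4 -> inv=[5 4 8]
Step 5: demand=2,sold=2 ship[1->2]=4 ship[0->1]=4 prod=4 -> inv=[5 4 10]
Step 6: demand=2,sold=2 ship[1->2]=4 ship[0->1]=4 prod=4 -> inv=[5 4 12]
Step 7: demand=2,sold=2 ship[1->2]=4 ship[0->1]=4 prod=4 -> inv=[5 4 14]
Step 8: demand=2,sold=2 ship[1->2]=4 ship[0->1]=4 prod=4 -> inv=[5 4 16]

5 4 16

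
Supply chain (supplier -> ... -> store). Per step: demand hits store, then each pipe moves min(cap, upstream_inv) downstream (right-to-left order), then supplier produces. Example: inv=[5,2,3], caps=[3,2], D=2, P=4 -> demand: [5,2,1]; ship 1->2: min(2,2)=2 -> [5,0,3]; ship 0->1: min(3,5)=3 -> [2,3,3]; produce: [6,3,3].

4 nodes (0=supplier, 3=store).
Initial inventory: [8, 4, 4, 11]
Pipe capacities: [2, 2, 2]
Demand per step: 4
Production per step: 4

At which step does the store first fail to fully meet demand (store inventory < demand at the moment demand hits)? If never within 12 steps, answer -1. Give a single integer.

Step 1: demand=4,sold=4 ship[2->3]=2 ship[1->2]=2 ship[0->1]=2 prod=4 -> [10 4 4 9]
Step 2: demand=4,sold=4 ship[2->3]=2 ship[1->2]=2 ship[0->1]=2 prod=4 -> [12 4 4 7]
Step 3: demand=4,sold=4 ship[2->3]=2 ship[1->2]=2 ship[0->1]=2 prod=4 -> [14 4 4 5]
Step 4: demand=4,sold=4 ship[2->3]=2 ship[1->2]=2 ship[0->1]=2 prod=4 -> [16 4 4 3]
Step 5: demand=4,sold=3 ship[2->3]=2 ship[1->2]=2 ship[0->1]=2 prod=4 -> [18 4 4 2]
Step 6: demand=4,sold=2 ship[2->3]=2 ship[1->2]=2 ship[0->1]=2 prod=4 -> [20 4 4 2]
Step 7: demand=4,sold=2 ship[2->3]=2 ship[1->2]=2 ship[0->1]=2 prod=4 -> [22 4 4 2]
Step 8: demand=4,sold=2 ship[2->3]=2 ship[1->2]=2 ship[0->1]=2 prod=4 -> [24 4 4 2]
Step 9: demand=4,sold=2 ship[2->3]=2 ship[1->2]=2 ship[0->1]=2 prod=4 -> [26 4 4 2]
Step 10: demand=4,sold=2 ship[2->3]=2 ship[1->2]=2 ship[0->1]=2 prod=4 -> [28 4 4 2]
Step 11: demand=4,sold=2 ship[2->3]=2 ship[1->2]=2 ship[0->1]=2 prod=4 -> [30 4 4 2]
Step 12: demand=4,sold=2 ship[2->3]=2 ship[1->2]=2 ship[0->1]=2 prod=4 -> [32 4 4 2]
First stockout at step 5

5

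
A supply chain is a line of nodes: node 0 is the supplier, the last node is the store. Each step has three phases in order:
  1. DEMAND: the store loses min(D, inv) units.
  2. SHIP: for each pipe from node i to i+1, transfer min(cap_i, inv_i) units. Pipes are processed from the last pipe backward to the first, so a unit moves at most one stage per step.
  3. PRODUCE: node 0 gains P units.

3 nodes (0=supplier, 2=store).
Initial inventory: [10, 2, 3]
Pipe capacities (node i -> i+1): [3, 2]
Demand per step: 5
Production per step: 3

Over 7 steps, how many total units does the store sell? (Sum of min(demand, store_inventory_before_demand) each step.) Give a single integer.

Step 1: sold=3 (running total=3) -> [10 3 2]
Step 2: sold=2 (running total=5) -> [10 4 2]
Step 3: sold=2 (running total=7) -> [10 5 2]
Step 4: sold=2 (running total=9) -> [10 6 2]
Step 5: sold=2 (running total=11) -> [10 7 2]
Step 6: sold=2 (running total=13) -> [10 8 2]
Step 7: sold=2 (running total=15) -> [10 9 2]

Answer: 15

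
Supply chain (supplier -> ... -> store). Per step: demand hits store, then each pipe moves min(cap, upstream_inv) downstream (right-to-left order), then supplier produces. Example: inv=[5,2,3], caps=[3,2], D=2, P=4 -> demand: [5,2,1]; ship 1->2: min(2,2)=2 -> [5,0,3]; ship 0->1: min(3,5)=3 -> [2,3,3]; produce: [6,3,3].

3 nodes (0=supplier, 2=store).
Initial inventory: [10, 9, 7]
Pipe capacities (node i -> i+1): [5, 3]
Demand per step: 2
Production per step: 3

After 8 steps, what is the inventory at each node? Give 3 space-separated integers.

Step 1: demand=2,sold=2 ship[1->2]=3 ship[0->1]=5 prod=3 -> inv=[8 11 8]
Step 2: demand=2,sold=2 ship[1->2]=3 ship[0->1]=5 prod=3 -> inv=[6 13 9]
Step 3: demand=2,sold=2 ship[1->2]=3 ship[0->1]=5 prod=3 -> inv=[4 15 10]
Step 4: demand=2,sold=2 ship[1->2]=3 ship[0->1]=4 prod=3 -> inv=[3 16 11]
Step 5: demand=2,sold=2 ship[1->2]=3 ship[0->1]=3 prod=3 -> inv=[3 16 12]
Step 6: demand=2,sold=2 ship[1->2]=3 ship[0->1]=3 prod=3 -> inv=[3 16 13]
Step 7: demand=2,sold=2 ship[1->2]=3 ship[0->1]=3 prod=3 -> inv=[3 16 14]
Step 8: demand=2,sold=2 ship[1->2]=3 ship[0->1]=3 prod=3 -> inv=[3 16 15]

3 16 15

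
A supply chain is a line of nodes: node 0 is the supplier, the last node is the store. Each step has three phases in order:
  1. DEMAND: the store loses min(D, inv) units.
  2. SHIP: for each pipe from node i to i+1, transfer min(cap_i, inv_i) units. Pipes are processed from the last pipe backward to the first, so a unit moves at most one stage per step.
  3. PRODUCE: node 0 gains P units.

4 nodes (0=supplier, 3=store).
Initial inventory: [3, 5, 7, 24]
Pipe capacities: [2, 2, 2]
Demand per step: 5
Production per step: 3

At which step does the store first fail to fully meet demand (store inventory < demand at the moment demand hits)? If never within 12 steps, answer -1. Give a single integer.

Step 1: demand=5,sold=5 ship[2->3]=2 ship[1->2]=2 ship[0->1]=2 prod=3 -> [4 5 7 21]
Step 2: demand=5,sold=5 ship[2->3]=2 ship[1->2]=2 ship[0->1]=2 prod=3 -> [5 5 7 18]
Step 3: demand=5,sold=5 ship[2->3]=2 ship[1->2]=2 ship[0->1]=2 prod=3 -> [6 5 7 15]
Step 4: demand=5,sold=5 ship[2->3]=2 ship[1->2]=2 ship[0->1]=2 prod=3 -> [7 5 7 12]
Step 5: demand=5,sold=5 ship[2->3]=2 ship[1->2]=2 ship[0->1]=2 prod=3 -> [8 5 7 9]
Step 6: demand=5,sold=5 ship[2->3]=2 ship[1->2]=2 ship[0->1]=2 prod=3 -> [9 5 7 6]
Step 7: demand=5,sold=5 ship[2->3]=2 ship[1->2]=2 ship[0->1]=2 prod=3 -> [10 5 7 3]
Step 8: demand=5,sold=3 ship[2->3]=2 ship[1->2]=2 ship[0->1]=2 prod=3 -> [11 5 7 2]
Step 9: demand=5,sold=2 ship[2->3]=2 ship[1->2]=2 ship[0->1]=2 prod=3 -> [12 5 7 2]
Step 10: demand=5,sold=2 ship[2->3]=2 ship[1->2]=2 ship[0->1]=2 prod=3 -> [13 5 7 2]
Step 11: demand=5,sold=2 ship[2->3]=2 ship[1->2]=2 ship[0->1]=2 prod=3 -> [14 5 7 2]
Step 12: demand=5,sold=2 ship[2->3]=2 ship[1->2]=2 ship[0->1]=2 prod=3 -> [15 5 7 2]
First stockout at step 8

8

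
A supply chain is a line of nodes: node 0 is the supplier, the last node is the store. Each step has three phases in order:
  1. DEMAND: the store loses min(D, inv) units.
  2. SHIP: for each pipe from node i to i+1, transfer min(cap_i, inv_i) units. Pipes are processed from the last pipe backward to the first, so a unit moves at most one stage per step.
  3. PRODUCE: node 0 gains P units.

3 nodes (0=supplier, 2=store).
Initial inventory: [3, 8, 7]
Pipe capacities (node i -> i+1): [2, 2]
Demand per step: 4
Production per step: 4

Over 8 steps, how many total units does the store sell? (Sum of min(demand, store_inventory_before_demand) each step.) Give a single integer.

Answer: 21

Derivation:
Step 1: sold=4 (running total=4) -> [5 8 5]
Step 2: sold=4 (running total=8) -> [7 8 3]
Step 3: sold=3 (running total=11) -> [9 8 2]
Step 4: sold=2 (running total=13) -> [11 8 2]
Step 5: sold=2 (running total=15) -> [13 8 2]
Step 6: sold=2 (running total=17) -> [15 8 2]
Step 7: sold=2 (running total=19) -> [17 8 2]
Step 8: sold=2 (running total=21) -> [19 8 2]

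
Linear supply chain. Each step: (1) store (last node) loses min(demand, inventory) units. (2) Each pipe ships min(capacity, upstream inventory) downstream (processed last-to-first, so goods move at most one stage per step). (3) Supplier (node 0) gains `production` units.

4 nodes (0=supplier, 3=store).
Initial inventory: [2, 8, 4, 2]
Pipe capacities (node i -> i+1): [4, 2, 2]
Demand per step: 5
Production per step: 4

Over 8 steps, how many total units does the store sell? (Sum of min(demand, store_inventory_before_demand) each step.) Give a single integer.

Answer: 16

Derivation:
Step 1: sold=2 (running total=2) -> [4 8 4 2]
Step 2: sold=2 (running total=4) -> [4 10 4 2]
Step 3: sold=2 (running total=6) -> [4 12 4 2]
Step 4: sold=2 (running total=8) -> [4 14 4 2]
Step 5: sold=2 (running total=10) -> [4 16 4 2]
Step 6: sold=2 (running total=12) -> [4 18 4 2]
Step 7: sold=2 (running total=14) -> [4 20 4 2]
Step 8: sold=2 (running total=16) -> [4 22 4 2]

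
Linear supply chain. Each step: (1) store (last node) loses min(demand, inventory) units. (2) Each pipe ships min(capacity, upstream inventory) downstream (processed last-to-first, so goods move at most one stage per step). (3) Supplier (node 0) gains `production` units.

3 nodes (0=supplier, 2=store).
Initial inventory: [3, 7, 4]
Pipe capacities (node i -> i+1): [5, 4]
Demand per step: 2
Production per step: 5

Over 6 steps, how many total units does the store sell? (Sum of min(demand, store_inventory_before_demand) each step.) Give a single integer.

Answer: 12

Derivation:
Step 1: sold=2 (running total=2) -> [5 6 6]
Step 2: sold=2 (running total=4) -> [5 7 8]
Step 3: sold=2 (running total=6) -> [5 8 10]
Step 4: sold=2 (running total=8) -> [5 9 12]
Step 5: sold=2 (running total=10) -> [5 10 14]
Step 6: sold=2 (running total=12) -> [5 11 16]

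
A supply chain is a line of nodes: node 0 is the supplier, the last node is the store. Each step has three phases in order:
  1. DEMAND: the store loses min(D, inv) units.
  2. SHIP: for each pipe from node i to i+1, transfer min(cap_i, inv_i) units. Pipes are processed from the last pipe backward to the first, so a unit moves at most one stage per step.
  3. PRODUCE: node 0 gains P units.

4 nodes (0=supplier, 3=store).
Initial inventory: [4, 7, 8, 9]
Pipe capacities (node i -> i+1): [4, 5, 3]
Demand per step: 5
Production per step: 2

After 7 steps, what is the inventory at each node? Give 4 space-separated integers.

Step 1: demand=5,sold=5 ship[2->3]=3 ship[1->2]=5 ship[0->1]=4 prod=2 -> inv=[2 6 10 7]
Step 2: demand=5,sold=5 ship[2->3]=3 ship[1->2]=5 ship[0->1]=2 prod=2 -> inv=[2 3 12 5]
Step 3: demand=5,sold=5 ship[2->3]=3 ship[1->2]=3 ship[0->1]=2 prod=2 -> inv=[2 2 12 3]
Step 4: demand=5,sold=3 ship[2->3]=3 ship[1->2]=2 ship[0->1]=2 prod=2 -> inv=[2 2 11 3]
Step 5: demand=5,sold=3 ship[2->3]=3 ship[1->2]=2 ship[0->1]=2 prod=2 -> inv=[2 2 10 3]
Step 6: demand=5,sold=3 ship[2->3]=3 ship[1->2]=2 ship[0->1]=2 prod=2 -> inv=[2 2 9 3]
Step 7: demand=5,sold=3 ship[2->3]=3 ship[1->2]=2 ship[0->1]=2 prod=2 -> inv=[2 2 8 3]

2 2 8 3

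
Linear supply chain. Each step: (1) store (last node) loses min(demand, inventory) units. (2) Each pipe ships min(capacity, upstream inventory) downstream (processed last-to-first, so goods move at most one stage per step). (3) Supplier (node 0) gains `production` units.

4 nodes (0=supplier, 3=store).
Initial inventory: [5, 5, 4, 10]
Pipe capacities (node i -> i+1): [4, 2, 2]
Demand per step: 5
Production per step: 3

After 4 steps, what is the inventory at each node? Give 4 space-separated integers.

Step 1: demand=5,sold=5 ship[2->3]=2 ship[1->2]=2 ship[0->1]=4 prod=3 -> inv=[4 7 4 7]
Step 2: demand=5,sold=5 ship[2->3]=2 ship[1->2]=2 ship[0->1]=4 prod=3 -> inv=[3 9 4 4]
Step 3: demand=5,sold=4 ship[2->3]=2 ship[1->2]=2 ship[0->1]=3 prod=3 -> inv=[3 10 4 2]
Step 4: demand=5,sold=2 ship[2->3]=2 ship[1->2]=2 ship[0->1]=3 prod=3 -> inv=[3 11 4 2]

3 11 4 2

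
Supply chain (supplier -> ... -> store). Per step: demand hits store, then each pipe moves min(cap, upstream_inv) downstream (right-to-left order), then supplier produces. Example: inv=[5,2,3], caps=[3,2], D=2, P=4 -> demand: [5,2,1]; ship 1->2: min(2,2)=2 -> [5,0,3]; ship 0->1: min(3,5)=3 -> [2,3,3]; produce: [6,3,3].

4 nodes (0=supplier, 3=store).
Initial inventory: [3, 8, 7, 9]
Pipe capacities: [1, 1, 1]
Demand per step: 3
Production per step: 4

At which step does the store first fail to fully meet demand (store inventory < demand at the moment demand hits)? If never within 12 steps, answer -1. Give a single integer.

Step 1: demand=3,sold=3 ship[2->3]=1 ship[1->2]=1 ship[0->1]=1 prod=4 -> [6 8 7 7]
Step 2: demand=3,sold=3 ship[2->3]=1 ship[1->2]=1 ship[0->1]=1 prod=4 -> [9 8 7 5]
Step 3: demand=3,sold=3 ship[2->3]=1 ship[1->2]=1 ship[0->1]=1 prod=4 -> [12 8 7 3]
Step 4: demand=3,sold=3 ship[2->3]=1 ship[1->2]=1 ship[0->1]=1 prod=4 -> [15 8 7 1]
Step 5: demand=3,sold=1 ship[2->3]=1 ship[1->2]=1 ship[0->1]=1 prod=4 -> [18 8 7 1]
Step 6: demand=3,sold=1 ship[2->3]=1 ship[1->2]=1 ship[0->1]=1 prod=4 -> [21 8 7 1]
Step 7: demand=3,sold=1 ship[2->3]=1 ship[1->2]=1 ship[0->1]=1 prod=4 -> [24 8 7 1]
Step 8: demand=3,sold=1 ship[2->3]=1 ship[1->2]=1 ship[0->1]=1 prod=4 -> [27 8 7 1]
Step 9: demand=3,sold=1 ship[2->3]=1 ship[1->2]=1 ship[0->1]=1 prod=4 -> [30 8 7 1]
Step 10: demand=3,sold=1 ship[2->3]=1 ship[1->2]=1 ship[0->1]=1 prod=4 -> [33 8 7 1]
Step 11: demand=3,sold=1 ship[2->3]=1 ship[1->2]=1 ship[0->1]=1 prod=4 -> [36 8 7 1]
Step 12: demand=3,sold=1 ship[2->3]=1 ship[1->2]=1 ship[0->1]=1 prod=4 -> [39 8 7 1]
First stockout at step 5

5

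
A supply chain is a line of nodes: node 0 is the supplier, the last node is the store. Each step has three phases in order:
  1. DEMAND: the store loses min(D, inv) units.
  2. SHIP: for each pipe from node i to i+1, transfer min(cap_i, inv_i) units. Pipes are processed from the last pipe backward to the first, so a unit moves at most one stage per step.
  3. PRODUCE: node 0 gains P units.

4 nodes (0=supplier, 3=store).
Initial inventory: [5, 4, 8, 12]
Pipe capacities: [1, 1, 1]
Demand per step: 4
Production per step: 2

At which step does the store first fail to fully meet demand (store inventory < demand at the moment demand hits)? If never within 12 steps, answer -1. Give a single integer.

Step 1: demand=4,sold=4 ship[2->3]=1 ship[1->2]=1 ship[0->1]=1 prod=2 -> [6 4 8 9]
Step 2: demand=4,sold=4 ship[2->3]=1 ship[1->2]=1 ship[0->1]=1 prod=2 -> [7 4 8 6]
Step 3: demand=4,sold=4 ship[2->3]=1 ship[1->2]=1 ship[0->1]=1 prod=2 -> [8 4 8 3]
Step 4: demand=4,sold=3 ship[2->3]=1 ship[1->2]=1 ship[0->1]=1 prod=2 -> [9 4 8 1]
Step 5: demand=4,sold=1 ship[2->3]=1 ship[1->2]=1 ship[0->1]=1 prod=2 -> [10 4 8 1]
Step 6: demand=4,sold=1 ship[2->3]=1 ship[1->2]=1 ship[0->1]=1 prod=2 -> [11 4 8 1]
Step 7: demand=4,sold=1 ship[2->3]=1 ship[1->2]=1 ship[0->1]=1 prod=2 -> [12 4 8 1]
Step 8: demand=4,sold=1 ship[2->3]=1 ship[1->2]=1 ship[0->1]=1 prod=2 -> [13 4 8 1]
Step 9: demand=4,sold=1 ship[2->3]=1 ship[1->2]=1 ship[0->1]=1 prod=2 -> [14 4 8 1]
Step 10: demand=4,sold=1 ship[2->3]=1 ship[1->2]=1 ship[0->1]=1 prod=2 -> [15 4 8 1]
Step 11: demand=4,sold=1 ship[2->3]=1 ship[1->2]=1 ship[0->1]=1 prod=2 -> [16 4 8 1]
Step 12: demand=4,sold=1 ship[2->3]=1 ship[1->2]=1 ship[0->1]=1 prod=2 -> [17 4 8 1]
First stockout at step 4

4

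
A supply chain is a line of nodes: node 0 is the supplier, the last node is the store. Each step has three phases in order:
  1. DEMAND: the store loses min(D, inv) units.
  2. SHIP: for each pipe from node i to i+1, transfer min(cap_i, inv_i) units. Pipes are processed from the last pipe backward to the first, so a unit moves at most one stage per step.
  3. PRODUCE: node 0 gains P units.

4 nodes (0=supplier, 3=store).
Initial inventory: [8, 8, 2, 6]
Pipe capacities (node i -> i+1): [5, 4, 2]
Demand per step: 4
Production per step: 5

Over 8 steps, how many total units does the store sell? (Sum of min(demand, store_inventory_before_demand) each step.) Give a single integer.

Step 1: sold=4 (running total=4) -> [8 9 4 4]
Step 2: sold=4 (running total=8) -> [8 10 6 2]
Step 3: sold=2 (running total=10) -> [8 11 8 2]
Step 4: sold=2 (running total=12) -> [8 12 10 2]
Step 5: sold=2 (running total=14) -> [8 13 12 2]
Step 6: sold=2 (running total=16) -> [8 14 14 2]
Step 7: sold=2 (running total=18) -> [8 15 16 2]
Step 8: sold=2 (running total=20) -> [8 16 18 2]

Answer: 20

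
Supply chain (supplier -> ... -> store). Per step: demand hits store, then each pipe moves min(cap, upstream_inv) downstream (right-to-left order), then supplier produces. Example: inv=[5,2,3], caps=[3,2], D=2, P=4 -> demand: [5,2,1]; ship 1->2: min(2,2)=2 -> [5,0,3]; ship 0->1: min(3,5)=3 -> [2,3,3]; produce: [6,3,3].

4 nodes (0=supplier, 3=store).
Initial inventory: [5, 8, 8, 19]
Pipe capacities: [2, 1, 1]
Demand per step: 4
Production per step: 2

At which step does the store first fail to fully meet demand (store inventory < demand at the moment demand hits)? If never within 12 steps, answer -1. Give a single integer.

Step 1: demand=4,sold=4 ship[2->3]=1 ship[1->2]=1 ship[0->1]=2 prod=2 -> [5 9 8 16]
Step 2: demand=4,sold=4 ship[2->3]=1 ship[1->2]=1 ship[0->1]=2 prod=2 -> [5 10 8 13]
Step 3: demand=4,sold=4 ship[2->3]=1 ship[1->2]=1 ship[0->1]=2 prod=2 -> [5 11 8 10]
Step 4: demand=4,sold=4 ship[2->3]=1 ship[1->2]=1 ship[0->1]=2 prod=2 -> [5 12 8 7]
Step 5: demand=4,sold=4 ship[2->3]=1 ship[1->2]=1 ship[0->1]=2 prod=2 -> [5 13 8 4]
Step 6: demand=4,sold=4 ship[2->3]=1 ship[1->2]=1 ship[0->1]=2 prod=2 -> [5 14 8 1]
Step 7: demand=4,sold=1 ship[2->3]=1 ship[1->2]=1 ship[0->1]=2 prod=2 -> [5 15 8 1]
Step 8: demand=4,sold=1 ship[2->3]=1 ship[1->2]=1 ship[0->1]=2 prod=2 -> [5 16 8 1]
Step 9: demand=4,sold=1 ship[2->3]=1 ship[1->2]=1 ship[0->1]=2 prod=2 -> [5 17 8 1]
Step 10: demand=4,sold=1 ship[2->3]=1 ship[1->2]=1 ship[0->1]=2 prod=2 -> [5 18 8 1]
Step 11: demand=4,sold=1 ship[2->3]=1 ship[1->2]=1 ship[0->1]=2 prod=2 -> [5 19 8 1]
Step 12: demand=4,sold=1 ship[2->3]=1 ship[1->2]=1 ship[0->1]=2 prod=2 -> [5 20 8 1]
First stockout at step 7

7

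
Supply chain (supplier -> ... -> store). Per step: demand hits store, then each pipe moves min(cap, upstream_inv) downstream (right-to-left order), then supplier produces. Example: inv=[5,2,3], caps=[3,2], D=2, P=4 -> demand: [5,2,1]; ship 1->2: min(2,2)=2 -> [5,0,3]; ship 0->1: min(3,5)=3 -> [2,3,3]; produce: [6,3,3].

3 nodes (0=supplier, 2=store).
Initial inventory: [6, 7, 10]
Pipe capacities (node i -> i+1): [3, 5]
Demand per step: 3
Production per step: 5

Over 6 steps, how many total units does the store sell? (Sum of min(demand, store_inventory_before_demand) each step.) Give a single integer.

Answer: 18

Derivation:
Step 1: sold=3 (running total=3) -> [8 5 12]
Step 2: sold=3 (running total=6) -> [10 3 14]
Step 3: sold=3 (running total=9) -> [12 3 14]
Step 4: sold=3 (running total=12) -> [14 3 14]
Step 5: sold=3 (running total=15) -> [16 3 14]
Step 6: sold=3 (running total=18) -> [18 3 14]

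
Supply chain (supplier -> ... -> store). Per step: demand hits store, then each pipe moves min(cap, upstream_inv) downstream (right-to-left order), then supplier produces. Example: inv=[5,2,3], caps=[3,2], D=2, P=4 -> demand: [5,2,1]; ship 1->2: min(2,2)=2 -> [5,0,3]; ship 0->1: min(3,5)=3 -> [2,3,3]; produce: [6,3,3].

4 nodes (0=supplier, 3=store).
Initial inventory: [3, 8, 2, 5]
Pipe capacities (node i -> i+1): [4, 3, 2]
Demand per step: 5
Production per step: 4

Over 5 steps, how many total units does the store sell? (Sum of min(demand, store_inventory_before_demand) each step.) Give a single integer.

Answer: 13

Derivation:
Step 1: sold=5 (running total=5) -> [4 8 3 2]
Step 2: sold=2 (running total=7) -> [4 9 4 2]
Step 3: sold=2 (running total=9) -> [4 10 5 2]
Step 4: sold=2 (running total=11) -> [4 11 6 2]
Step 5: sold=2 (running total=13) -> [4 12 7 2]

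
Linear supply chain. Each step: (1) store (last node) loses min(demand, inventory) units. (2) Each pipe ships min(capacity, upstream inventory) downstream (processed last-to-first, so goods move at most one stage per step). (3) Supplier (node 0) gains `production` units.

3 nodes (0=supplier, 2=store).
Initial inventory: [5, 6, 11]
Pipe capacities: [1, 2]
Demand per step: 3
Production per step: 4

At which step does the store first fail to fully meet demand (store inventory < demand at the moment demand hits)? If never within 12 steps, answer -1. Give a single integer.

Step 1: demand=3,sold=3 ship[1->2]=2 ship[0->1]=1 prod=4 -> [8 5 10]
Step 2: demand=3,sold=3 ship[1->2]=2 ship[0->1]=1 prod=4 -> [11 4 9]
Step 3: demand=3,sold=3 ship[1->2]=2 ship[0->1]=1 prod=4 -> [14 3 8]
Step 4: demand=3,sold=3 ship[1->2]=2 ship[0->1]=1 prod=4 -> [17 2 7]
Step 5: demand=3,sold=3 ship[1->2]=2 ship[0->1]=1 prod=4 -> [20 1 6]
Step 6: demand=3,sold=3 ship[1->2]=1 ship[0->1]=1 prod=4 -> [23 1 4]
Step 7: demand=3,sold=3 ship[1->2]=1 ship[0->1]=1 prod=4 -> [26 1 2]
Step 8: demand=3,sold=2 ship[1->2]=1 ship[0->1]=1 prod=4 -> [29 1 1]
Step 9: demand=3,sold=1 ship[1->2]=1 ship[0->1]=1 prod=4 -> [32 1 1]
Step 10: demand=3,sold=1 ship[1->2]=1 ship[0->1]=1 prod=4 -> [35 1 1]
Step 11: demand=3,sold=1 ship[1->2]=1 ship[0->1]=1 prod=4 -> [38 1 1]
Step 12: demand=3,sold=1 ship[1->2]=1 ship[0->1]=1 prod=4 -> [41 1 1]
First stockout at step 8

8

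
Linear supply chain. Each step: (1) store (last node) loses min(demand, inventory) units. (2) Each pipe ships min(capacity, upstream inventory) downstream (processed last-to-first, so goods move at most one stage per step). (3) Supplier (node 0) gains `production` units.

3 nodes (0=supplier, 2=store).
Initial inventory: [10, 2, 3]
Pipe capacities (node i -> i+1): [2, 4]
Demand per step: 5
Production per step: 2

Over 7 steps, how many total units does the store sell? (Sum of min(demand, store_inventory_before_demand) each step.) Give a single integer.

Step 1: sold=3 (running total=3) -> [10 2 2]
Step 2: sold=2 (running total=5) -> [10 2 2]
Step 3: sold=2 (running total=7) -> [10 2 2]
Step 4: sold=2 (running total=9) -> [10 2 2]
Step 5: sold=2 (running total=11) -> [10 2 2]
Step 6: sold=2 (running total=13) -> [10 2 2]
Step 7: sold=2 (running total=15) -> [10 2 2]

Answer: 15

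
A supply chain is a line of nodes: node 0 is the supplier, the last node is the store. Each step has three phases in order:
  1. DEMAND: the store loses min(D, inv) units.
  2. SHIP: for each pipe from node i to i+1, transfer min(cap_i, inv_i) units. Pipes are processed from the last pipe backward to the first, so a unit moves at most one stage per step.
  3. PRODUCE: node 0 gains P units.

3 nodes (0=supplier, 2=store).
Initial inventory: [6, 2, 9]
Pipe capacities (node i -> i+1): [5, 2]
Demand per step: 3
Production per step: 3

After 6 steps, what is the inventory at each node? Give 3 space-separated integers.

Step 1: demand=3,sold=3 ship[1->2]=2 ship[0->1]=5 prod=3 -> inv=[4 5 8]
Step 2: demand=3,sold=3 ship[1->2]=2 ship[0->1]=4 prod=3 -> inv=[3 7 7]
Step 3: demand=3,sold=3 ship[1->2]=2 ship[0->1]=3 prod=3 -> inv=[3 8 6]
Step 4: demand=3,sold=3 ship[1->2]=2 ship[0->1]=3 prod=3 -> inv=[3 9 5]
Step 5: demand=3,sold=3 ship[1->2]=2 ship[0->1]=3 prod=3 -> inv=[3 10 4]
Step 6: demand=3,sold=3 ship[1->2]=2 ship[0->1]=3 prod=3 -> inv=[3 11 3]

3 11 3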